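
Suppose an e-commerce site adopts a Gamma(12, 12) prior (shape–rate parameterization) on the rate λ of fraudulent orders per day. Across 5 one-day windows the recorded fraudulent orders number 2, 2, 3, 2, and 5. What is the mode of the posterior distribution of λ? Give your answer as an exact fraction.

25/17

Total count: 2 + 2 + 3 + 2 + 5 = 14.
Total exposure: 5 days.
Conjugate update: add total count to the shape and total exposure to the rate, giving Gamma(26, 17).
Posterior mode = (α'−1)/β' = 25/17.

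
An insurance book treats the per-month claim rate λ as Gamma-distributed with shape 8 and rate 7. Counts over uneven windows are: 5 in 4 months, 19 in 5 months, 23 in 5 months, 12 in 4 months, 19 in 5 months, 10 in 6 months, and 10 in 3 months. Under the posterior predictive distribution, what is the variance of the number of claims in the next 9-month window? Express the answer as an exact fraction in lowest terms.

Total count: 5 + 19 + 23 + 12 + 19 + 10 + 10 = 98.
Total exposure: 4 + 5 + 5 + 4 + 5 + 6 + 3 = 32 months.
Gamma(α, β) with Poisson data over total exposure Σt gives posterior Gamma(α+Σx, β+Σt) = Gamma(106, 39).
The posterior predictive for a window of length T is Negative Binomial with variance T·α'·(β'+T)/β'² = 9·106·48/1521 = 5088/169.

5088/169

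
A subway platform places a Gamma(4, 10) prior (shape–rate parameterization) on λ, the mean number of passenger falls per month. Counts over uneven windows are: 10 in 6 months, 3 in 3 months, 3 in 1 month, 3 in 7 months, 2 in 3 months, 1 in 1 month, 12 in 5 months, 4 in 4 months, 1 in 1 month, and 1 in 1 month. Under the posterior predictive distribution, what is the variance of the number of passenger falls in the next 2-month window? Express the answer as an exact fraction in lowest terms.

968/441

Total count: 10 + 3 + 3 + 3 + 2 + 1 + 12 + 4 + 1 + 1 = 40.
Total exposure: 6 + 3 + 1 + 7 + 3 + 1 + 5 + 4 + 1 + 1 = 32 months.
Gamma(α, β) with Poisson data over total exposure Σt gives posterior Gamma(α+Σx, β+Σt) = Gamma(44, 42).
The posterior predictive for a window of length T is Negative Binomial with variance T·α'·(β'+T)/β'² = 2·44·44/1764 = 968/441.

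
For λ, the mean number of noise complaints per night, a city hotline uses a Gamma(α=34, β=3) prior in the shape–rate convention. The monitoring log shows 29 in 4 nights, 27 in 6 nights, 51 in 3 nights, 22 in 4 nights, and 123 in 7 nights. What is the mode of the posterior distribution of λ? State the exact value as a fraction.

Total count: 29 + 27 + 51 + 22 + 123 = 252.
Total exposure: 4 + 6 + 3 + 4 + 7 = 24 nights.
Conjugate update: add total count to the shape and total exposure to the rate, giving Gamma(286, 27).
Posterior mode = (α'−1)/β' = 285/27 = 95/9.

95/9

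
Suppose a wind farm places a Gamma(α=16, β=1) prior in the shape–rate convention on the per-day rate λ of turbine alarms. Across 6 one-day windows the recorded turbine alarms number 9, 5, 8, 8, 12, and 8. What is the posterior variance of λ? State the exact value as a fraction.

66/49

Total count: 9 + 5 + 8 + 8 + 12 + 8 = 50.
Total exposure: 6 days.
By Gamma–Poisson conjugacy, the posterior is Gamma(α + Σx, β + Σt) = Gamma(16 + 50, 1 + 6) = Gamma(66, 7).
Posterior variance = α'/β'² = 66/49.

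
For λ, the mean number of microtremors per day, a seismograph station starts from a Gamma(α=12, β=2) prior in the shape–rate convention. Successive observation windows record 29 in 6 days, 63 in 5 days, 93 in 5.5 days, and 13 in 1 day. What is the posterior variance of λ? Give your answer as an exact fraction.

280/507

Total count: 29 + 63 + 93 + 13 = 198.
Total exposure: 6 + 5 + 5.5 + 1 = 17.5 days.
Conjugate update: add total count to the shape and total exposure to the rate, giving Gamma(210, 39/2).
Posterior variance = α'/β'² = 210/(1521/4) = 280/507.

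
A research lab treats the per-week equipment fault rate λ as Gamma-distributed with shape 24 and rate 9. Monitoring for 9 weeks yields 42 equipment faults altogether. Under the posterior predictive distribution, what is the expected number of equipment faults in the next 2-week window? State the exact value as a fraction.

22/3

Total count 42 over total exposure 9 weeks.
The Gamma prior is conjugate for the Poisson rate, so λ | data ~ Gamma(24+42, 9+9) = Gamma(66, 18).
Predictive mean over a 2-week window = T·E[λ|data] = 2·66/18 = 22/3.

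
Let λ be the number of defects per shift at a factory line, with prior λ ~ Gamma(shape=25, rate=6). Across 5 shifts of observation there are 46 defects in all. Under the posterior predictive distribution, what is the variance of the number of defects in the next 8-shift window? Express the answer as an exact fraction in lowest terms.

10792/121

Total count 46 over total exposure 5 shifts.
Posterior: α' = 25 + 46 = 71, β' = 6 + 5 = 11.
The posterior predictive for a window of length T is Negative Binomial with variance T·α'·(β'+T)/β'² = 8·71·19/121 = 10792/121.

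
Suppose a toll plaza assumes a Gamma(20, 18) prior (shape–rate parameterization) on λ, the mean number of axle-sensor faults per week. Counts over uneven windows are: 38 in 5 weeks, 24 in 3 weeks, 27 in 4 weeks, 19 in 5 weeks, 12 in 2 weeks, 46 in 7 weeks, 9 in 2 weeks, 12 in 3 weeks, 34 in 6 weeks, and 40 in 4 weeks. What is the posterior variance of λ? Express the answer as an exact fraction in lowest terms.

281/3481

Total count: 38 + 24 + 27 + 19 + 12 + 46 + 9 + 12 + 34 + 40 = 261.
Total exposure: 5 + 3 + 4 + 5 + 2 + 7 + 2 + 3 + 6 + 4 = 41 weeks.
Gamma(α, β) with Poisson data over total exposure Σt gives posterior Gamma(α+Σx, β+Σt) = Gamma(281, 59).
Posterior variance = α'/β'² = 281/3481.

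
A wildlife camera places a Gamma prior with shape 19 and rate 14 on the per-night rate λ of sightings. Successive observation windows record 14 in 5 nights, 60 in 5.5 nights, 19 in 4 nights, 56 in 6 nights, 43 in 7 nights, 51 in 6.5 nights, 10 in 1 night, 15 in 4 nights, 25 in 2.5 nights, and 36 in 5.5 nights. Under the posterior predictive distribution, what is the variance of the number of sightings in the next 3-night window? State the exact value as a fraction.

66816/3721

Total count: 14 + 60 + 19 + 56 + 43 + 51 + 10 + 15 + 25 + 36 = 329.
Total exposure: 5 + 5.5 + 4 + 6 + 7 + 6.5 + 1 + 4 + 2.5 + 5.5 = 47 nights.
Posterior: α' = 19 + 329 = 348, β' = 14 + 47 = 61.
The posterior predictive for a window of length T is Negative Binomial with variance T·α'·(β'+T)/β'² = 3·348·64/3721 = 66816/3721.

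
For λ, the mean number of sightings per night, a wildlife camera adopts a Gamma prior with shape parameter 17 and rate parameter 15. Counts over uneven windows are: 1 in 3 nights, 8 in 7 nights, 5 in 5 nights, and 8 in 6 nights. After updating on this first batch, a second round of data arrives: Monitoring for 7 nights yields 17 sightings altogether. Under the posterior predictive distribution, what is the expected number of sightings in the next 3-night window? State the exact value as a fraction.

168/43

Total count: 1 + 8 + 5 + 8 = 22.
Total exposure: 3 + 7 + 5 + 6 = 21 nights.
After the first batch: Gamma(17 + 22, 15 + 21) = Gamma(39, 36).
Total count 17 over total exposure 7 nights.
After the second batch: Gamma(39 + 17, 36 + 7) = Gamma(56, 43).
Predictive mean over a 3-night window = T·E[λ|data] = 3·56/43 = 168/43.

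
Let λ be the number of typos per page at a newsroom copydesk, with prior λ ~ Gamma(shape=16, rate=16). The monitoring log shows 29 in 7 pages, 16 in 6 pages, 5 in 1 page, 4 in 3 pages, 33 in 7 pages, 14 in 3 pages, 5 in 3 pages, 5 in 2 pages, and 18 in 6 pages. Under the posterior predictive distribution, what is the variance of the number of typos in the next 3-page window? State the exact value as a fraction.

2755/324

Total count: 29 + 16 + 5 + 4 + 33 + 14 + 5 + 5 + 18 = 129.
Total exposure: 7 + 6 + 1 + 3 + 7 + 3 + 3 + 2 + 6 = 38 pages.
The Gamma prior is conjugate for the Poisson rate, so λ | data ~ Gamma(16+129, 16+38) = Gamma(145, 54).
The posterior predictive for a window of length T is Negative Binomial with variance T·α'·(β'+T)/β'² = 3·145·57/2916 = 2755/324.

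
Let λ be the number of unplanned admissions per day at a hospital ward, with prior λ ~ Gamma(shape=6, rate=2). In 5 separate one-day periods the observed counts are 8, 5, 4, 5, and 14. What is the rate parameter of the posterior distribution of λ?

Total count: 8 + 5 + 4 + 5 + 14 = 36.
Total exposure: 5 days.
Posterior: α' = 6 + 36 = 42, β' = 2 + 5 = 7.

7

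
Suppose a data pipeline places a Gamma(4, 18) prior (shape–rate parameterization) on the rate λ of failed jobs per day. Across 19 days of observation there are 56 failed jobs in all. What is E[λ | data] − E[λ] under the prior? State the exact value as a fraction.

466/333

Total count 56 over total exposure 19 days.
The Gamma prior is conjugate for the Poisson rate, so λ | data ~ Gamma(4+56, 18+19) = Gamma(60, 37).
Posterior mean = 60/37 = 60/37; prior mean = 4/18 = 2/9. Difference = 60/37 − 2/9 = 466/333.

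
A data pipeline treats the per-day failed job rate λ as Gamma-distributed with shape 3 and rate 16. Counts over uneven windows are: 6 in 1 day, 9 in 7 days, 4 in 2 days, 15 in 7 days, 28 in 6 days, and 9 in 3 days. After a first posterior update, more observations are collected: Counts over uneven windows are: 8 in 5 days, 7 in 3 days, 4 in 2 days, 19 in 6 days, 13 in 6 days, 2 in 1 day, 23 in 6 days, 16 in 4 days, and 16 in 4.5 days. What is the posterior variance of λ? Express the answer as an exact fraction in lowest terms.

728/25281

Total count: 6 + 9 + 4 + 15 + 28 + 9 = 71.
Total exposure: 1 + 7 + 2 + 7 + 6 + 3 = 26 days.
After the first batch: Gamma(3 + 71, 16 + 26) = Gamma(74, 42).
Total count: 8 + 7 + 4 + 19 + 13 + 2 + 23 + 16 + 16 = 108.
Total exposure: 5 + 3 + 2 + 6 + 6 + 1 + 6 + 4 + 4.5 = 37.5 days.
After the second batch: Gamma(74 + 108, 42 + 37.5) = Gamma(182, 159/2).
Posterior variance = α'/β'² = 182/(25281/4) = 728/25281.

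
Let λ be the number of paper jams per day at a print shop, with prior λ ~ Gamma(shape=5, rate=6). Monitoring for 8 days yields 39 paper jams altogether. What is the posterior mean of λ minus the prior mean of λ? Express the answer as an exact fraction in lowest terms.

Total count 39 over total exposure 8 days.
Posterior: α' = 5 + 39 = 44, β' = 6 + 8 = 14.
Posterior mean = 44/14 = 22/7; prior mean = 5/6 = 5/6. Difference = 22/7 − 5/6 = 97/42.

97/42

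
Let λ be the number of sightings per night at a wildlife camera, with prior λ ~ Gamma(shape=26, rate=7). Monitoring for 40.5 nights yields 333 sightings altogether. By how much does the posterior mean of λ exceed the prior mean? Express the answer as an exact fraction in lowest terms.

2556/665

Total count 333 over total exposure 40.5 nights.
Gamma(α, β) with Poisson data over total exposure Σt gives posterior Gamma(α+Σx, β+Σt) = Gamma(359, 95/2).
Posterior mean = 359/(95/2) = 718/95; prior mean = 26/7 = 26/7. Difference = 718/95 − 26/7 = 2556/665.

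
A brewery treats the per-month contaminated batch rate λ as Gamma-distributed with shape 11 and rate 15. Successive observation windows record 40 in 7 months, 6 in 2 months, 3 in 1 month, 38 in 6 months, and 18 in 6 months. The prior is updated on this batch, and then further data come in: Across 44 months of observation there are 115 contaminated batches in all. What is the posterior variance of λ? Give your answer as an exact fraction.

Total count: 40 + 6 + 3 + 38 + 18 = 105.
Total exposure: 7 + 2 + 1 + 6 + 6 = 22 months.
After the first batch: Gamma(11 + 105, 15 + 22) = Gamma(116, 37).
Total count 115 over total exposure 44 months.
After the second batch: Gamma(116 + 115, 37 + 44) = Gamma(231, 81).
Posterior variance = α'/β'² = 231/6561 = 77/2187.

77/2187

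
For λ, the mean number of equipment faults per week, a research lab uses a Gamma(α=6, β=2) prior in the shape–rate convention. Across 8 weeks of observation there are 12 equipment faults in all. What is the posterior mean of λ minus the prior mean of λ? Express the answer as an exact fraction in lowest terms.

Total count 12 over total exposure 8 weeks.
Posterior: α' = 6 + 12 = 18, β' = 2 + 8 = 10.
Posterior mean = 18/10 = 9/5; prior mean = 6/2 = 3. Difference = 9/5 − 3 = -6/5.

-6/5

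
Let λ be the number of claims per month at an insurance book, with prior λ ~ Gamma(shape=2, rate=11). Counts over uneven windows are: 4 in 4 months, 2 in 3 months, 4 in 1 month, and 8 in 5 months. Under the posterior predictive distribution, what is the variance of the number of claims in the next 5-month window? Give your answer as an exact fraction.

725/144

Total count: 4 + 2 + 4 + 8 = 18.
Total exposure: 4 + 3 + 1 + 5 = 13 months.
By Gamma–Poisson conjugacy, the posterior is Gamma(α + Σx, β + Σt) = Gamma(2 + 18, 11 + 13) = Gamma(20, 24).
The posterior predictive for a window of length T is Negative Binomial with variance T·α'·(β'+T)/β'² = 5·20·29/576 = 725/144.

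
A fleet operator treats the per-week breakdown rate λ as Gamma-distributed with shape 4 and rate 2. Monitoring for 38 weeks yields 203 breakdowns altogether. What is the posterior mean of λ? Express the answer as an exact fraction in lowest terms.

207/40

Total count 203 over total exposure 38 weeks.
By Gamma–Poisson conjugacy, the posterior is Gamma(α + Σx, β + Σt) = Gamma(4 + 203, 2 + 38) = Gamma(207, 40).
Posterior mean = α'/β' = 207/40.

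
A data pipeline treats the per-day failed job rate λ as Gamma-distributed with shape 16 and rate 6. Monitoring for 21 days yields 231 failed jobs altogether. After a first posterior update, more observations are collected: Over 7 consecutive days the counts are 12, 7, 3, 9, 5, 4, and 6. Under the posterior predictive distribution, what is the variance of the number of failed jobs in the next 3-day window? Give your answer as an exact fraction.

32523/1156

Total count 231 over total exposure 21 days.
After the first batch: Gamma(16 + 231, 6 + 21) = Gamma(247, 27).
Total count: 12 + 7 + 3 + 9 + 5 + 4 + 6 = 46.
Total exposure: 7 days.
After the second batch: Gamma(247 + 46, 27 + 7) = Gamma(293, 34).
The posterior predictive for a window of length T is Negative Binomial with variance T·α'·(β'+T)/β'² = 3·293·37/1156 = 32523/1156.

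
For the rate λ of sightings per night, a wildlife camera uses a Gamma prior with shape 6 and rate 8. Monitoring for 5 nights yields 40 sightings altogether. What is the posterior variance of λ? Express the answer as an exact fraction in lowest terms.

46/169

Total count 40 over total exposure 5 nights.
Posterior: α' = 6 + 40 = 46, β' = 8 + 5 = 13.
Posterior variance = α'/β'² = 46/169.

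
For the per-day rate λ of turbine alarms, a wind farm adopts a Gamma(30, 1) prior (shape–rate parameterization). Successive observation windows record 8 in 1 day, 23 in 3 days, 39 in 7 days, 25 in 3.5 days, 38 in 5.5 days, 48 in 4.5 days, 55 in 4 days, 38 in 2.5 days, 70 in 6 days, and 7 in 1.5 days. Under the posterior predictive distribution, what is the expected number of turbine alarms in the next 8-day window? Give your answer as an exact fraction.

Total count: 8 + 23 + 39 + 25 + 38 + 48 + 55 + 38 + 70 + 7 = 351.
Total exposure: 1 + 3 + 7 + 3.5 + 5.5 + 4.5 + 4 + 2.5 + 6 + 1.5 = 38.5 days.
Gamma(α, β) with Poisson data over total exposure Σt gives posterior Gamma(α+Σx, β+Σt) = Gamma(381, 79/2).
Predictive mean over an 8-day window = T·E[λ|data] = 8·381/(79/2) = 6096/79.

6096/79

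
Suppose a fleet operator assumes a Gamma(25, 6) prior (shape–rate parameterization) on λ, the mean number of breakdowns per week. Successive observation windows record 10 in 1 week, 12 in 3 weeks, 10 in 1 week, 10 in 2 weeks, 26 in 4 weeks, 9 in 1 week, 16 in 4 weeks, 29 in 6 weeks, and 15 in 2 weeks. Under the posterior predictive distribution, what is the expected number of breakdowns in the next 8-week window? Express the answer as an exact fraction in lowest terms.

216/5

Total count: 10 + 12 + 10 + 10 + 26 + 9 + 16 + 29 + 15 = 137.
Total exposure: 1 + 3 + 1 + 2 + 4 + 1 + 4 + 6 + 2 = 24 weeks.
Posterior: α' = 25 + 137 = 162, β' = 6 + 24 = 30.
Predictive mean over an 8-week window = T·E[λ|data] = 8·162/30 = 216/5.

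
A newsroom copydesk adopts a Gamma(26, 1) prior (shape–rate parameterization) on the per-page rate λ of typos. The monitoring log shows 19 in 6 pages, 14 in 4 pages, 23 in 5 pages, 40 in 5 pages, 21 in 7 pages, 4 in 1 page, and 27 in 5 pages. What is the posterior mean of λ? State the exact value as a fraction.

87/17

Total count: 19 + 14 + 23 + 40 + 21 + 4 + 27 = 148.
Total exposure: 6 + 4 + 5 + 5 + 7 + 1 + 5 = 33 pages.
By Gamma–Poisson conjugacy, the posterior is Gamma(α + Σx, β + Σt) = Gamma(26 + 148, 1 + 33) = Gamma(174, 34).
Posterior mean = α'/β' = 174/34 = 87/17.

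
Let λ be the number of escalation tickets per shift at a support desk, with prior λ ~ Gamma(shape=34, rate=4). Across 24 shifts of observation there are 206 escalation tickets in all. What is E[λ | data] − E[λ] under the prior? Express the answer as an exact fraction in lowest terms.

Total count 206 over total exposure 24 shifts.
The Gamma prior is conjugate for the Poisson rate, so λ | data ~ Gamma(34+206, 4+24) = Gamma(240, 28).
Posterior mean = 240/28 = 60/7; prior mean = 34/4 = 17/2. Difference = 60/7 − 17/2 = 1/14.

1/14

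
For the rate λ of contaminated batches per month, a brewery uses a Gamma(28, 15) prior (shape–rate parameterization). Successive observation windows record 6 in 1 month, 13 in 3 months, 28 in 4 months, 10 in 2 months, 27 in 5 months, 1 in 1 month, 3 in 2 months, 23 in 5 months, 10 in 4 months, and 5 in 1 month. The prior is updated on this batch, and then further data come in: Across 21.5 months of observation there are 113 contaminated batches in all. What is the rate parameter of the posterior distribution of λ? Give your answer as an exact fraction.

129/2

Total count: 6 + 13 + 28 + 10 + 27 + 1 + 3 + 23 + 10 + 5 = 126.
Total exposure: 1 + 3 + 4 + 2 + 5 + 1 + 2 + 5 + 4 + 1 = 28 months.
After the first batch: Gamma(28 + 126, 15 + 28) = Gamma(154, 43).
Total count 113 over total exposure 21.5 months.
After the second batch: Gamma(154 + 113, 43 + 21.5) = Gamma(267, 129/2).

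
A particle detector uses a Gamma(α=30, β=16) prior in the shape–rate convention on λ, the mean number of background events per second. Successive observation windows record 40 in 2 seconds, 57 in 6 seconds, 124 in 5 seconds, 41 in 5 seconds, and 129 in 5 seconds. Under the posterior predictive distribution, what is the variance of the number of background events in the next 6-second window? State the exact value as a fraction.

12630/169

Total count: 40 + 57 + 124 + 41 + 129 = 391.
Total exposure: 2 + 6 + 5 + 5 + 5 = 23 seconds.
The Gamma prior is conjugate for the Poisson rate, so λ | data ~ Gamma(30+391, 16+23) = Gamma(421, 39).
The posterior predictive for a window of length T is Negative Binomial with variance T·α'·(β'+T)/β'² = 6·421·45/1521 = 12630/169.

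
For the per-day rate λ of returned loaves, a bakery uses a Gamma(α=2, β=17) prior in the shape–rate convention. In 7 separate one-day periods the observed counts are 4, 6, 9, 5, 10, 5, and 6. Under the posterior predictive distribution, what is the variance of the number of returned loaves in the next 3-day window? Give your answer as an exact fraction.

Total count: 4 + 6 + 9 + 5 + 10 + 5 + 6 = 45.
Total exposure: 7 days.
Conjugate update: add total count to the shape and total exposure to the rate, giving Gamma(47, 24).
The posterior predictive for a window of length T is Negative Binomial with variance T·α'·(β'+T)/β'² = 3·47·27/576 = 423/64.

423/64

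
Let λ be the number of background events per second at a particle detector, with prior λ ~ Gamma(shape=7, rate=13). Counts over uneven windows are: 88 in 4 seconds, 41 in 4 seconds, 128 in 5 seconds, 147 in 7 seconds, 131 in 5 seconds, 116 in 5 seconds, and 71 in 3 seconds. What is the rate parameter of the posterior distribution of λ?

Total count: 88 + 41 + 128 + 147 + 131 + 116 + 71 = 722.
Total exposure: 4 + 4 + 5 + 7 + 5 + 5 + 3 = 33 seconds.
Conjugate update: add total count to the shape and total exposure to the rate, giving Gamma(729, 46).

46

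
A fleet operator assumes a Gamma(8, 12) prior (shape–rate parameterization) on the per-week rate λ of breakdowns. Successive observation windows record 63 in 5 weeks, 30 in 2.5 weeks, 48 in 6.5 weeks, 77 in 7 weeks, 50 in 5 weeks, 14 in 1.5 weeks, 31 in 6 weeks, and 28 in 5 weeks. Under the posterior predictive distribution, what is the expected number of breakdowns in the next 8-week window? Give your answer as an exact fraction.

5584/101

Total count: 63 + 30 + 48 + 77 + 50 + 14 + 31 + 28 = 341.
Total exposure: 5 + 2.5 + 6.5 + 7 + 5 + 1.5 + 6 + 5 = 38.5 weeks.
Conjugate update: add total count to the shape and total exposure to the rate, giving Gamma(349, 101/2).
Predictive mean over an 8-week window = T·E[λ|data] = 8·349/(101/2) = 5584/101.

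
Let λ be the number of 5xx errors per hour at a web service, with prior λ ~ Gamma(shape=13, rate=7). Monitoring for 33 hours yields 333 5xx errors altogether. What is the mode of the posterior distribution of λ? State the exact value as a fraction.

Total count 333 over total exposure 33 hours.
The Gamma prior is conjugate for the Poisson rate, so λ | data ~ Gamma(13+333, 7+33) = Gamma(346, 40).
Posterior mode = (α'−1)/β' = 345/40 = 69/8.

69/8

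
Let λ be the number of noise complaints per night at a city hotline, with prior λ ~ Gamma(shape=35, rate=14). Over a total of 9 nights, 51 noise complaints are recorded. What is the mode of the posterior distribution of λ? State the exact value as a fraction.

Total count 51 over total exposure 9 nights.
By Gamma–Poisson conjugacy, the posterior is Gamma(α + Σx, β + Σt) = Gamma(35 + 51, 14 + 9) = Gamma(86, 23).
Posterior mode = (α'−1)/β' = 85/23.

85/23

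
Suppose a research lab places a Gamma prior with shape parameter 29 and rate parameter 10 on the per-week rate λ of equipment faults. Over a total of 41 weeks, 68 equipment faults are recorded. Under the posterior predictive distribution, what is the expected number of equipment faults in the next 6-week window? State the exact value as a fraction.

194/17

Total count 68 over total exposure 41 weeks.
Posterior: α' = 29 + 68 = 97, β' = 10 + 41 = 51.
Predictive mean over a 6-week window = T·E[λ|data] = 6·97/51 = 194/17.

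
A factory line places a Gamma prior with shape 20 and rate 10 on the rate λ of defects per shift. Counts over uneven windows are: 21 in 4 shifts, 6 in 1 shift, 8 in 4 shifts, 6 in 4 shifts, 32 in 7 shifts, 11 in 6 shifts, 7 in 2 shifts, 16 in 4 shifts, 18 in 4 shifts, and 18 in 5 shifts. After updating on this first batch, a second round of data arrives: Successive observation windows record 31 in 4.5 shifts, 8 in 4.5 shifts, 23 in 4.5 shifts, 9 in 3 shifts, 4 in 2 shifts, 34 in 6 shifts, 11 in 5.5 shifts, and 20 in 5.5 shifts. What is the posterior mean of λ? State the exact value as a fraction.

606/173

Total count: 21 + 6 + 8 + 6 + 32 + 11 + 7 + 16 + 18 + 18 = 143.
Total exposure: 4 + 1 + 4 + 4 + 7 + 6 + 2 + 4 + 4 + 5 = 41 shifts.
After the first batch: Gamma(20 + 143, 10 + 41) = Gamma(163, 51).
Total count: 31 + 8 + 23 + 9 + 4 + 34 + 11 + 20 = 140.
Total exposure: 4.5 + 4.5 + 4.5 + 3 + 2 + 6 + 5.5 + 5.5 = 35.5 shifts.
After the second batch: Gamma(163 + 140, 51 + 35.5) = Gamma(303, 173/2).
Posterior mean = α'/β' = 303/(173/2) = 606/173.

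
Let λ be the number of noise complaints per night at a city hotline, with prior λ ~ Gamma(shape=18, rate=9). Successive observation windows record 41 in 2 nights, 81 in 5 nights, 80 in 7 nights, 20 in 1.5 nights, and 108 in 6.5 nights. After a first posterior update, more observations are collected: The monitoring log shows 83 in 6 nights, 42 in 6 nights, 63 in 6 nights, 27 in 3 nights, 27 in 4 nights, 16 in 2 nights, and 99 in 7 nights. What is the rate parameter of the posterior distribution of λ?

65

Total count: 41 + 81 + 80 + 20 + 108 = 330.
Total exposure: 2 + 5 + 7 + 1.5 + 6.5 = 22 nights.
After the first batch: Gamma(18 + 330, 9 + 22) = Gamma(348, 31).
Total count: 83 + 42 + 63 + 27 + 27 + 16 + 99 = 357.
Total exposure: 6 + 6 + 6 + 3 + 4 + 2 + 7 = 34 nights.
After the second batch: Gamma(348 + 357, 31 + 34) = Gamma(705, 65).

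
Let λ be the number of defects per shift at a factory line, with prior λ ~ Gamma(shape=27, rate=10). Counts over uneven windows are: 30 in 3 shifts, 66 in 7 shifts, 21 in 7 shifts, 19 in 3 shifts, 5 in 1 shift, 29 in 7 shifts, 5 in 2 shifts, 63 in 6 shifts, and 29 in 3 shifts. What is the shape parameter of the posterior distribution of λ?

294

Total count: 30 + 66 + 21 + 19 + 5 + 29 + 5 + 63 + 29 = 267.
Total exposure: 3 + 7 + 7 + 3 + 1 + 7 + 2 + 6 + 3 = 39 shifts.
The Gamma prior is conjugate for the Poisson rate, so λ | data ~ Gamma(27+267, 10+39) = Gamma(294, 49).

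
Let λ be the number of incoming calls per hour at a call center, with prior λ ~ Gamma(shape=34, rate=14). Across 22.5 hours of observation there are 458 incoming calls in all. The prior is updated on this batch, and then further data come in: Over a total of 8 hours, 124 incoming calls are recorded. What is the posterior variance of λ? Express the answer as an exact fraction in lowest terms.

Total count 458 over total exposure 22.5 hours.
After the first batch: Gamma(34 + 458, 14 + 22.5) = Gamma(492, 73/2).
Total count 124 over total exposure 8 hours.
After the second batch: Gamma(492 + 124, 73/2 + 8) = Gamma(616, 89/2).
Posterior variance = α'/β'² = 616/(7921/4) = 2464/7921.

2464/7921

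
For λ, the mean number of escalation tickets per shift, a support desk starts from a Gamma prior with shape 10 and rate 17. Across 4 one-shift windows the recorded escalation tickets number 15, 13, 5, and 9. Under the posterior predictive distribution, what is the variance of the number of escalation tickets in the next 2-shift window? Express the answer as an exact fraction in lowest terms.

2392/441

Total count: 15 + 13 + 5 + 9 = 42.
Total exposure: 4 shifts.
Gamma(α, β) with Poisson data over total exposure Σt gives posterior Gamma(α+Σx, β+Σt) = Gamma(52, 21).
The posterior predictive for a window of length T is Negative Binomial with variance T·α'·(β'+T)/β'² = 2·52·23/441 = 2392/441.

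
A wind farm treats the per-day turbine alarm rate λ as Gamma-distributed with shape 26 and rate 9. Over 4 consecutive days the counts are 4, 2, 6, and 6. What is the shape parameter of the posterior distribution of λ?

44

Total count: 4 + 2 + 6 + 6 = 18.
Total exposure: 4 days.
Conjugate update: add total count to the shape and total exposure to the rate, giving Gamma(44, 13).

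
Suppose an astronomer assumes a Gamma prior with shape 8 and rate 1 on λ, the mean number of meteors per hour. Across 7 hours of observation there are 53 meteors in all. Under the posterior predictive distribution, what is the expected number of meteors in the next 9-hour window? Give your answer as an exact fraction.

Total count 53 over total exposure 7 hours.
Gamma(α, β) with Poisson data over total exposure Σt gives posterior Gamma(α+Σx, β+Σt) = Gamma(61, 8).
Predictive mean over a 9-hour window = T·E[λ|data] = 9·61/8 = 549/8.

549/8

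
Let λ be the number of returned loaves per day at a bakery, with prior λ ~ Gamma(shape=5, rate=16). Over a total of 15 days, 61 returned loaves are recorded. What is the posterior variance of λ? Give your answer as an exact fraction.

Total count 61 over total exposure 15 days.
Gamma(α, β) with Poisson data over total exposure Σt gives posterior Gamma(α+Σx, β+Σt) = Gamma(66, 31).
Posterior variance = α'/β'² = 66/961.

66/961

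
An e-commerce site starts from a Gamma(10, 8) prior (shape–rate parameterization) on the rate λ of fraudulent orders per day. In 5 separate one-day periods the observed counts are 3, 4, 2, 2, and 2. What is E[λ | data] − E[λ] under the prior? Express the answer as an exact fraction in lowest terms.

Total count: 3 + 4 + 2 + 2 + 2 = 13.
Total exposure: 5 days.
By Gamma–Poisson conjugacy, the posterior is Gamma(α + Σx, β + Σt) = Gamma(10 + 13, 8 + 5) = Gamma(23, 13).
Posterior mean = 23/13 = 23/13; prior mean = 10/8 = 5/4. Difference = 23/13 − 5/4 = 27/52.

27/52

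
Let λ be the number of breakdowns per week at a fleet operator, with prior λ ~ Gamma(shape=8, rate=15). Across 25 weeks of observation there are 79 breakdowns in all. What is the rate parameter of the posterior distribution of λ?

40

Total count 79 over total exposure 25 weeks.
By Gamma–Poisson conjugacy, the posterior is Gamma(α + Σx, β + Σt) = Gamma(8 + 79, 15 + 25) = Gamma(87, 40).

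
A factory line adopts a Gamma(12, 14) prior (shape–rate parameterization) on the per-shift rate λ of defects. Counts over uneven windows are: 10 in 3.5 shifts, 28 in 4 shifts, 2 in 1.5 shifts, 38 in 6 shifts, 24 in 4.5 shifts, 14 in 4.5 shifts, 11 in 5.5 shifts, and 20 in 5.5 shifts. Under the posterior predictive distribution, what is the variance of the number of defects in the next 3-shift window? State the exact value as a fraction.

24804/2401

Total count: 10 + 28 + 2 + 38 + 24 + 14 + 11 + 20 = 147.
Total exposure: 3.5 + 4 + 1.5 + 6 + 4.5 + 4.5 + 5.5 + 5.5 = 35 shifts.
Posterior: α' = 12 + 147 = 159, β' = 14 + 35 = 49.
The posterior predictive for a window of length T is Negative Binomial with variance T·α'·(β'+T)/β'² = 3·159·52/2401 = 24804/2401.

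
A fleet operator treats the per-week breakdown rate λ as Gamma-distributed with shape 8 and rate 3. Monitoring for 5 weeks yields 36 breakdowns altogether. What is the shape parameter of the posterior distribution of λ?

44

Total count 36 over total exposure 5 weeks.
By Gamma–Poisson conjugacy, the posterior is Gamma(α + Σx, β + Σt) = Gamma(8 + 36, 3 + 5) = Gamma(44, 8).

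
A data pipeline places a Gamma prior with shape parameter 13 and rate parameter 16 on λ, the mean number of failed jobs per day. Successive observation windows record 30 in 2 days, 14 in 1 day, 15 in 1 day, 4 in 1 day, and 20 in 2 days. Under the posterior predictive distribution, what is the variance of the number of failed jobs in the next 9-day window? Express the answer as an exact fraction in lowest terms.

27648/529

Total count: 30 + 14 + 15 + 4 + 20 = 83.
Total exposure: 2 + 1 + 1 + 1 + 2 = 7 days.
The Gamma prior is conjugate for the Poisson rate, so λ | data ~ Gamma(13+83, 16+7) = Gamma(96, 23).
The posterior predictive for a window of length T is Negative Binomial with variance T·α'·(β'+T)/β'² = 9·96·32/529 = 27648/529.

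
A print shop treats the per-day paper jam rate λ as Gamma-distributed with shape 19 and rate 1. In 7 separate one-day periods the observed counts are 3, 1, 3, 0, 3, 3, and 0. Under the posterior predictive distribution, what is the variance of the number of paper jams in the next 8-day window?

Total count: 3 + 1 + 3 + 0 + 3 + 3 + 0 = 13.
Total exposure: 7 days.
Posterior: α' = 19 + 13 = 32, β' = 1 + 7 = 8.
The posterior predictive for a window of length T is Negative Binomial with variance T·α'·(β'+T)/β'² = 8·32·16/64 = 64.

64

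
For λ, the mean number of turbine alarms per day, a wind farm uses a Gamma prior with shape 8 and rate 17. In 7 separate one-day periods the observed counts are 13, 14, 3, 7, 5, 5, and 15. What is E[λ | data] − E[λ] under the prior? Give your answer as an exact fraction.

499/204

Total count: 13 + 14 + 3 + 7 + 5 + 5 + 15 = 62.
Total exposure: 7 days.
Conjugate update: add total count to the shape and total exposure to the rate, giving Gamma(70, 24).
Posterior mean = 70/24 = 35/12; prior mean = 8/17 = 8/17. Difference = 35/12 − 8/17 = 499/204.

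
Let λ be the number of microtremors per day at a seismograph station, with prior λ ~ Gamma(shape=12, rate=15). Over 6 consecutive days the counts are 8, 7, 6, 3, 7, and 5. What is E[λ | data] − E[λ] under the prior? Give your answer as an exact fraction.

52/35

Total count: 8 + 7 + 6 + 3 + 7 + 5 = 36.
Total exposure: 6 days.
Gamma(α, β) with Poisson data over total exposure Σt gives posterior Gamma(α+Σx, β+Σt) = Gamma(48, 21).
Posterior mean = 48/21 = 16/7; prior mean = 12/15 = 4/5. Difference = 16/7 − 4/5 = 52/35.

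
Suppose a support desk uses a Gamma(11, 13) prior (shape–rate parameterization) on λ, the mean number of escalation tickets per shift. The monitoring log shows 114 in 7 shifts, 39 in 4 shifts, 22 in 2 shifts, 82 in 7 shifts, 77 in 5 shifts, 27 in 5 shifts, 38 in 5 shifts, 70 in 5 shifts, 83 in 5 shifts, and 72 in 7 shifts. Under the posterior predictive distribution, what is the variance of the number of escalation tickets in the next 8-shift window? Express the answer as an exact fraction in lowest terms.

74168/845

Total count: 114 + 39 + 22 + 82 + 77 + 27 + 38 + 70 + 83 + 72 = 624.
Total exposure: 7 + 4 + 2 + 7 + 5 + 5 + 5 + 5 + 5 + 7 = 52 shifts.
Conjugate update: add total count to the shape and total exposure to the rate, giving Gamma(635, 65).
The posterior predictive for a window of length T is Negative Binomial with variance T·α'·(β'+T)/β'² = 8·635·73/4225 = 74168/845.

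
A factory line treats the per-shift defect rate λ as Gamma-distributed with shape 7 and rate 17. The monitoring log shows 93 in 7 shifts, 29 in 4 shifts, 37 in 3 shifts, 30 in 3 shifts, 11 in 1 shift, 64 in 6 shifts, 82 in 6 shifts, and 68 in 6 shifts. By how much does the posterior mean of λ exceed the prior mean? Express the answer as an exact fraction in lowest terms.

6786/901

Total count: 93 + 29 + 37 + 30 + 11 + 64 + 82 + 68 = 414.
Total exposure: 7 + 4 + 3 + 3 + 1 + 6 + 6 + 6 = 36 shifts.
Gamma(α, β) with Poisson data over total exposure Σt gives posterior Gamma(α+Σx, β+Σt) = Gamma(421, 53).
Posterior mean = 421/53 = 421/53; prior mean = 7/17 = 7/17. Difference = 421/53 − 7/17 = 6786/901.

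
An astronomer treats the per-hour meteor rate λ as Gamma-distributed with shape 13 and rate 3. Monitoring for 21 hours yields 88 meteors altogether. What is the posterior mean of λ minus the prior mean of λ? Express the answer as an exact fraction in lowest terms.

-1/8

Total count 88 over total exposure 21 hours.
Conjugate update: add total count to the shape and total exposure to the rate, giving Gamma(101, 24).
Posterior mean = 101/24 = 101/24; prior mean = 13/3 = 13/3. Difference = 101/24 − 13/3 = -1/8.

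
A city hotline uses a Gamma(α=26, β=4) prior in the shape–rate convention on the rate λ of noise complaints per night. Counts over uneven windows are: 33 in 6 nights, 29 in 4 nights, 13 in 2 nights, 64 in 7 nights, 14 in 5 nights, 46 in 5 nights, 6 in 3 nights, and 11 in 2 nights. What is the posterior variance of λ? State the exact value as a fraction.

121/722

Total count: 33 + 29 + 13 + 64 + 14 + 46 + 6 + 11 = 216.
Total exposure: 6 + 4 + 2 + 7 + 5 + 5 + 3 + 2 = 34 nights.
Conjugate update: add total count to the shape and total exposure to the rate, giving Gamma(242, 38).
Posterior variance = α'/β'² = 242/1444 = 121/722.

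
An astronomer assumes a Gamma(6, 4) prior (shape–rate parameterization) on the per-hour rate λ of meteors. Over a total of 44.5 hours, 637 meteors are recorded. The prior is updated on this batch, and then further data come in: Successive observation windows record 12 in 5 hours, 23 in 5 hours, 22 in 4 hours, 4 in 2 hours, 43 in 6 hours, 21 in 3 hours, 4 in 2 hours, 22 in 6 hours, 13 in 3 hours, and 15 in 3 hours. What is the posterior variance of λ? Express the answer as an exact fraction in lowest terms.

3288/30625

Total count 637 over total exposure 44.5 hours.
After the first batch: Gamma(6 + 637, 4 + 44.5) = Gamma(643, 97/2).
Total count: 12 + 23 + 22 + 4 + 43 + 21 + 4 + 22 + 13 + 15 = 179.
Total exposure: 5 + 5 + 4 + 2 + 6 + 3 + 2 + 6 + 3 + 3 = 39 hours.
After the second batch: Gamma(643 + 179, 97/2 + 39) = Gamma(822, 175/2).
Posterior variance = α'/β'² = 822/(30625/4) = 3288/30625.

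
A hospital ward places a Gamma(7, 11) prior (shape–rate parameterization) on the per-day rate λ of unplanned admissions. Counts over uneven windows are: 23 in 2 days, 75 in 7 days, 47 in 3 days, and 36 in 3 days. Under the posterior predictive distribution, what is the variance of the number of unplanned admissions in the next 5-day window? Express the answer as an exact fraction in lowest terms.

7285/169

Total count: 23 + 75 + 47 + 36 = 181.
Total exposure: 2 + 7 + 3 + 3 = 15 days.
Gamma(α, β) with Poisson data over total exposure Σt gives posterior Gamma(α+Σx, β+Σt) = Gamma(188, 26).
The posterior predictive for a window of length T is Negative Binomial with variance T·α'·(β'+T)/β'² = 5·188·31/676 = 7285/169.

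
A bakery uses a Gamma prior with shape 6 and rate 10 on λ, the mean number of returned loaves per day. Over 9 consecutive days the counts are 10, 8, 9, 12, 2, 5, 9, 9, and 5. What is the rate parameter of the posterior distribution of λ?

Total count: 10 + 8 + 9 + 12 + 2 + 5 + 9 + 9 + 5 = 69.
Total exposure: 9 days.
Gamma(α, β) with Poisson data over total exposure Σt gives posterior Gamma(α+Σx, β+Σt) = Gamma(75, 19).

19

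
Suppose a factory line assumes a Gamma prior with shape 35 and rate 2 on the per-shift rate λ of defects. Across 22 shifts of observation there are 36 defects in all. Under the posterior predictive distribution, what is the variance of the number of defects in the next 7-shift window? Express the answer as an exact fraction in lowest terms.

Total count 36 over total exposure 22 shifts.
Gamma(α, β) with Poisson data over total exposure Σt gives posterior Gamma(α+Σx, β+Σt) = Gamma(71, 24).
The posterior predictive for a window of length T is Negative Binomial with variance T·α'·(β'+T)/β'² = 7·71·31/576 = 15407/576.

15407/576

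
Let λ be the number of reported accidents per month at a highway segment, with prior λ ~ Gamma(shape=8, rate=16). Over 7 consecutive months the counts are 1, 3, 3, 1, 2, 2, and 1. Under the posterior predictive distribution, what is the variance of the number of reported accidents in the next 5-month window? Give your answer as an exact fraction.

2940/529

Total count: 1 + 3 + 3 + 1 + 2 + 2 + 1 = 13.
Total exposure: 7 months.
The Gamma prior is conjugate for the Poisson rate, so λ | data ~ Gamma(8+13, 16+7) = Gamma(21, 23).
The posterior predictive for a window of length T is Negative Binomial with variance T·α'·(β'+T)/β'² = 5·21·28/529 = 2940/529.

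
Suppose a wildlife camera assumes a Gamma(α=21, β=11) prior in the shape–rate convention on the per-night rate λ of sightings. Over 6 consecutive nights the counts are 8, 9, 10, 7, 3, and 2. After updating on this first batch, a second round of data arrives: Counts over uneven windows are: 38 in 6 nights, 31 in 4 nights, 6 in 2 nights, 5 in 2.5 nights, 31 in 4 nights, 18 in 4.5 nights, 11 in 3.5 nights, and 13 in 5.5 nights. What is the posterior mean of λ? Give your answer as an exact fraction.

213/49

Total count: 8 + 9 + 10 + 7 + 3 + 2 = 39.
Total exposure: 6 nights.
After the first batch: Gamma(21 + 39, 11 + 6) = Gamma(60, 17).
Total count: 38 + 31 + 6 + 5 + 31 + 18 + 11 + 13 = 153.
Total exposure: 6 + 4 + 2 + 2.5 + 4 + 4.5 + 3.5 + 5.5 = 32 nights.
After the second batch: Gamma(60 + 153, 17 + 32) = Gamma(213, 49).
Posterior mean = α'/β' = 213/49.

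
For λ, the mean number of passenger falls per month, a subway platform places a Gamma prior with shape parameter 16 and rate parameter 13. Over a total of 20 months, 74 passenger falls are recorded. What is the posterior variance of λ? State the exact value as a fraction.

10/121

Total count 74 over total exposure 20 months.
The Gamma prior is conjugate for the Poisson rate, so λ | data ~ Gamma(16+74, 13+20) = Gamma(90, 33).
Posterior variance = α'/β'² = 90/1089 = 10/121.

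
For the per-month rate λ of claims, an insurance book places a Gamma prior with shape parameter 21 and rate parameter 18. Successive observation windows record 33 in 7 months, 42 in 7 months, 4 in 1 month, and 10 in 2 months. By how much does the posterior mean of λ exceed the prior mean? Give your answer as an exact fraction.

83/42

Total count: 33 + 42 + 4 + 10 = 89.
Total exposure: 7 + 7 + 1 + 2 = 17 months.
The Gamma prior is conjugate for the Poisson rate, so λ | data ~ Gamma(21+89, 18+17) = Gamma(110, 35).
Posterior mean = 110/35 = 22/7; prior mean = 21/18 = 7/6. Difference = 22/7 − 7/6 = 83/42.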